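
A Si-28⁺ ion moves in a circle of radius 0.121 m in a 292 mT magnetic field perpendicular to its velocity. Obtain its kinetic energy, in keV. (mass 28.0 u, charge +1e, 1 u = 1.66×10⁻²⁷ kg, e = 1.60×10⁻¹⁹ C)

K ≈ 2.15 keV

v = qBr/m = (1×1.60×10^-19)(0.292)(0.121) / (4.65×10^-26) = 1.22×10^5 m/s.
K = ½mv² = 0.5·(4.65×10^-26)·(1.22×10^5)² = 3.44×10^-16 J = 2.15 keV.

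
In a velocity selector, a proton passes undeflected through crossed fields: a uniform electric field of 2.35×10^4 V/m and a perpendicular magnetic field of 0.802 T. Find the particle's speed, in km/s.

v ≈ 29.3 km/s

For zero net force, qE = qvB, so v = E/B.
v = (2.35×10^4) / (0.802) = 2.93×10^4 m/s.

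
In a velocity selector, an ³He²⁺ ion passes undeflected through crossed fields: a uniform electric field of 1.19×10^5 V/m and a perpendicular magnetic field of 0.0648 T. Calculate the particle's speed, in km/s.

v ≈ 1840 km/s

For zero net force, qE = qvB, so v = E/B.
v = (1.19×10^5) / (0.0648) = 1.84×10^6 m/s.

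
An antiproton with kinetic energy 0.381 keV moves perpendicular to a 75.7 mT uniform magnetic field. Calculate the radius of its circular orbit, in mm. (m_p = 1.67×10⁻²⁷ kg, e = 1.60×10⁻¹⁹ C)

Convert the energy: K = 0.381 keV = 6.10×10^-17 J.
v = √(2K/m) = √(2·6.10×10^-17/1.67×10^-27) = 2.70×10^5 m/s.
r = mv/(qB) = (1.67×10^-27)(2.70×10^5) / [(1×1.60×10^-19)(0.0757)] = 0.0373 m.

r ≈ 37.3 mm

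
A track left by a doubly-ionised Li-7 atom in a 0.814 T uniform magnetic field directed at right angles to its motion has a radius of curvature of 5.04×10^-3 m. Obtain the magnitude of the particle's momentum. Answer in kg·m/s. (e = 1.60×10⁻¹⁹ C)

p ≈ 1.31×10^-21 kg·m/s

Since qvB = mv²/r, the momentum p = mv = qBr.
p = (2×1.60×10^-19)(0.814)(5.04×10^-3) = 1.31×10^-21 kg·m/s.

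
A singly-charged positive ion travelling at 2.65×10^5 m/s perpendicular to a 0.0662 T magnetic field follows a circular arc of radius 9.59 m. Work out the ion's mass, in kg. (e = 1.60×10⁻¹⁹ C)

m ≈ 3.83×10^-25 kg

qvB = mv²/r ⇒ m = qBr/v.
m = (1×1.60×10^-19)(0.0662)(9.59) / (2.65×10^5) = 3.83×10^-25 kg.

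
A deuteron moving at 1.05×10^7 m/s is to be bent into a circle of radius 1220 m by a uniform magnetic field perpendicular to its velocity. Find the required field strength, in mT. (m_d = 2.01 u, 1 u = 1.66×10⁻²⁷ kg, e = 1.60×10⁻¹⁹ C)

B ≈ 0.179 mT

qvB = mv²/r gives B = mv/(qr).
B = (3.34×10^-27)(1.05×10^7) / [(1×1.60×10^-19)(1220)] = 1.79×10^-4 T.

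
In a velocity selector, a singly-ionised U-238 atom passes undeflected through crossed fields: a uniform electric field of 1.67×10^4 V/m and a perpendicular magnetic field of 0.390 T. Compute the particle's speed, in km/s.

v ≈ 42.8 km/s

For zero net force, qE = qvB, so v = E/B.
v = (1.67×10^4) / (0.390) = 4.28×10^4 m/s.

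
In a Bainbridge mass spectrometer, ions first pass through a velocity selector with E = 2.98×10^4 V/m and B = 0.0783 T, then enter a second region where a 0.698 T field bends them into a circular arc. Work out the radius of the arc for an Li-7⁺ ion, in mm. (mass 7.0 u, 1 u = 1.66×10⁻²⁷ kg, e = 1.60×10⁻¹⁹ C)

The selector passes v = E/B = 2.98×10^4/0.0783 = 3.81×10^5 m/s.
In the deflection region, r = mv/(qB₂) = (1.16×10^-26)(3.81×10^5) / [(1×1.60×10^-19)(0.698)] = 0.0396 m.

r ≈ 39.6 mm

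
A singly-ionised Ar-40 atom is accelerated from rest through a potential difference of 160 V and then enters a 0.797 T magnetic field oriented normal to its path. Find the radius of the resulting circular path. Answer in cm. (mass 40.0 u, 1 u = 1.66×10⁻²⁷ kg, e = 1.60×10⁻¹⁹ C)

r ≈ 1.45 cm

The kinetic energy gained is K = qV = (1×1.60×10^-19)(160) = 2.56×10^-17 J.
v = √(2K/m) = 2.78×10^4 m/s.
r = mv/(qB) = (6.64×10^-26)(2.78×10^4) / [(1×1.60×10^-19)(0.797)] = 0.0145 m.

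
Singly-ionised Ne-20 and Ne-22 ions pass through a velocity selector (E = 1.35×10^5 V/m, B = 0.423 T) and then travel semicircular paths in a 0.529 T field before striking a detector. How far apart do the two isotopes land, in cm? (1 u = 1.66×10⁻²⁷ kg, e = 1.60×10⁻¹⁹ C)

Both emerge at v = E/B₁ = 3.19×10^5 m/s.
r = mv/(qB₂), so r₁ = 0.1252 m and r₂ = 0.1377 m, giving Δr = 0.0125 m.
After a semicircle each ion lands a diameter 2r from the entry slit, so the separation is 2Δr = 0.0250 m.

Δd ≈ 2.50 cm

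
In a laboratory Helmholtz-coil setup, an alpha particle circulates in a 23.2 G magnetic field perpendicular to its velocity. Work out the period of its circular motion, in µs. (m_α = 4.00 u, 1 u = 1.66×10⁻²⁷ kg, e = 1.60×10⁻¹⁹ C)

T ≈ 56.2 µs

The cyclotron period is independent of speed: T = 2πm/(qB).
T = 2π(6.64×10^-27) / [(2×1.60×10^-19)(2.32×10^-3)] = 5.62×10^-5 s.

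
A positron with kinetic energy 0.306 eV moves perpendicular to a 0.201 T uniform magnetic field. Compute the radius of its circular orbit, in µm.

Convert the energy: K = 0.306 eV = 4.90×10^-20 J.
v = √(2K/m) = √(2·4.90×10^-20/9.11×10^-31) = 3.28×10^5 m/s.
r = mv/(qB) = (9.11×10^-31)(3.28×10^5) / [(1×1.60×10^-19)(0.201)] = 9.29×10^-6 m.

r ≈ 9.29 µm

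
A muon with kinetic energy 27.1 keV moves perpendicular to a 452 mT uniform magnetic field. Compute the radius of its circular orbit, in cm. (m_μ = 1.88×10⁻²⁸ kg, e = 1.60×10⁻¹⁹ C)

r ≈ 1.77 cm

Convert the energy: K = 27.1 keV = 4.34×10^-15 J.
v = √(2K/m) = √(2·4.34×10^-15/1.88×10^-28) = 6.79×10^6 m/s.
r = mv/(qB) = (1.88×10^-28)(6.79×10^6) / [(1×1.60×10^-19)(0.452)] = 0.0177 m.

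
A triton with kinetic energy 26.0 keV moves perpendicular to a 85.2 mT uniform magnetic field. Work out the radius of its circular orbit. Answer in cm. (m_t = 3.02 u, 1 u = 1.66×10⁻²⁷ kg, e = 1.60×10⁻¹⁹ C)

Convert the energy: K = 26.0 keV = 4.16×10^-15 J.
v = √(2K/m) = √(2·4.16×10^-15/5.01×10^-27) = 1.29×10^6 m/s.
r = mv/(qB) = (5.01×10^-27)(1.29×10^6) / [(1×1.60×10^-19)(0.0852)] = 0.474 m.

r ≈ 47.4 cm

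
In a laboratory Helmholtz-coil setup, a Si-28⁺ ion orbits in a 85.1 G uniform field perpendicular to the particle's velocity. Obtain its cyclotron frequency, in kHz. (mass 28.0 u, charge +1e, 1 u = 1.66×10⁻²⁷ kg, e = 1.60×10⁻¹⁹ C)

f = qB/(2πm) = (1×1.60×10^-19)(8.51×10^-3) / [2π(4.65×10^-26)] = 4660 Hz.

f ≈ 4.66 kHz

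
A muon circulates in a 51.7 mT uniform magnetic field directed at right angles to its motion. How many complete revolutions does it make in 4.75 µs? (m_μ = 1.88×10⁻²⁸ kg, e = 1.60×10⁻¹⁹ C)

N = 33

T = 2πm/(qB) = 2π(1.88×10^-28) / [(1×1.60×10^-19)(0.0517)] = 1.4280×10^-7 s.
N = t/T = 4.75×10^-6 / 1.4280×10^-7 ≈ 33.26, so 33 complete revolutions.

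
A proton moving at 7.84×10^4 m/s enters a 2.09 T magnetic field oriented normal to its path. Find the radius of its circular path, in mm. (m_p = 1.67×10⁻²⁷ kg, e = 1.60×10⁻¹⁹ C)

r ≈ 0.392 mm

The magnetic force provides the centripetal force: qvB = mv²/r, so r = mv/(qB).
r = (1.67×10^-27 kg)(7.84×10^4 m/s) / [(1×1.60×10^-19 C)(2.09 T)] = 3.92×10^-4 m.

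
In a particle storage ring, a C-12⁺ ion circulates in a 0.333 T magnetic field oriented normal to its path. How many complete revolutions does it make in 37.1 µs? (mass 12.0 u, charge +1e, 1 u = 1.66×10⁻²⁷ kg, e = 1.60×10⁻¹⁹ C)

N = 15

T = 2πm/(qB) = 2π(1.992×10^-26) / [(1×1.60×10^-19)(0.333)] = 2.3491×10^-6 s.
N = t/T = 3.71×10^-5 / 2.3491×10^-6 ≈ 15.79, so 15 complete revolutions.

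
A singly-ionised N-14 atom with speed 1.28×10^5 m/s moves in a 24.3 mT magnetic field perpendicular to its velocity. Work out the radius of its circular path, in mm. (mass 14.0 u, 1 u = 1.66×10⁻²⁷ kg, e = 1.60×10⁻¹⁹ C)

r ≈ 765 mm

The magnetic force provides the centripetal force: qvB = mv²/r, so r = mv/(qB).
r = (2.32×10^-26 kg)(1.28×10^5 m/s) / [(1×1.60×10^-19 C)(0.0243 T)] = 0.765 m.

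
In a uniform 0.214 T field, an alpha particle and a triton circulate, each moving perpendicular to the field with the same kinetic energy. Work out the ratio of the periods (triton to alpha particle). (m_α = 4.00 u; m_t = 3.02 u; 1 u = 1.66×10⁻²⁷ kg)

T = 2πm/(qB) is independent of speed, so T₂/T₁ = (m₂/q₂)/(m₁/q₁).
T_{triton}/T_{alpha particle} = (5.01×10^-27/1e) / (6.64×10^-27/2e) = 1.51.

ratio ≈ 1.51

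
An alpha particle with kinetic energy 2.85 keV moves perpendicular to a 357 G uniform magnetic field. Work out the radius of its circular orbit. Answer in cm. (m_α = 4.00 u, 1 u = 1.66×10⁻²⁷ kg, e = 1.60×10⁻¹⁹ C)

r ≈ 21.5 cm

Convert the energy: K = 2.85 keV = 4.56×10^-16 J.
v = √(2K/m) = √(2·4.56×10^-16/6.64×10^-27) = 3.71×10^5 m/s.
r = mv/(qB) = (6.64×10^-27)(3.71×10^5) / [(2×1.60×10^-19)(0.0357)] = 0.215 m.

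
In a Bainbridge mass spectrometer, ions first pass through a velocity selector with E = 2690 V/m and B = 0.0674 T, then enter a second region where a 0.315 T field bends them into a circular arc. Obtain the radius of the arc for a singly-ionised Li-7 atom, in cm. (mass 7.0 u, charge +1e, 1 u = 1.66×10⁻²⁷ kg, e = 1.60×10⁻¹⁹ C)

The selector passes v = E/B = 2690/0.0674 = 3.99×10^4 m/s.
In the deflection region, r = mv/(qB₂) = (1.16×10^-26)(3.99×10^4) / [(1×1.60×10^-19)(0.315)] = 9.20×10^-3 m.

r ≈ 0.920 cm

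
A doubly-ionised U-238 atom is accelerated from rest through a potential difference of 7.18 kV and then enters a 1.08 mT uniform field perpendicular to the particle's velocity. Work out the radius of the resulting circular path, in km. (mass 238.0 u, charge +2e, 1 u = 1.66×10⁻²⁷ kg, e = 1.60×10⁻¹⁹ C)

The kinetic energy gained is K = qV = (2×1.60×10^-19)(7180) = 2.30×10^-15 J.
v = √(2K/m) = 1.08×10^5 m/s.
r = mv/(qB) = (3.95×10^-25)(1.08×10^5) / [(2×1.60×10^-19)(1.08×10^-3)] = 123 m.

r ≈ 0.123 km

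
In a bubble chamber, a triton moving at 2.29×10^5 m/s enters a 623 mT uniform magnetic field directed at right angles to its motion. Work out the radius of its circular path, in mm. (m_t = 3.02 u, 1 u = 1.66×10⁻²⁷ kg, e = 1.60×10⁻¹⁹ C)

The magnetic force provides the centripetal force: qvB = mv²/r, so r = mv/(qB).
r = (5.01×10^-27 kg)(2.29×10^5 m/s) / [(1×1.60×10^-19 C)(0.623 T)] = 0.0115 m.

r ≈ 11.5 mm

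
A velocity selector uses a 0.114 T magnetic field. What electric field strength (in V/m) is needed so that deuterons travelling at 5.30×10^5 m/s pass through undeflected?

qE = qvB ⇒ E = vB = (5.30×10^5)(0.114) = 6.04×10^4 V/m.

E ≈ 6.04×10^4 V/m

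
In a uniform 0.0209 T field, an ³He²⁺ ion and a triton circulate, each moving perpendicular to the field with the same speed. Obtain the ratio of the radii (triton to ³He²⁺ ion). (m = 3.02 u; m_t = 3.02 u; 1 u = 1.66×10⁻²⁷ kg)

ratio ≈ 2.00

r = mv/(qB) ⇒ at equal v, r ∝ m/q.
r_{triton}/r_{³He²⁺ ion} = 2.00.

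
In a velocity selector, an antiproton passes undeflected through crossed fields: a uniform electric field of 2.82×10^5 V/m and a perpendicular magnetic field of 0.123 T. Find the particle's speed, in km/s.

For zero net force, qE = qvB, so v = E/B.
v = (2.82×10^5) / (0.123) = 2.29×10^6 m/s.

v ≈ 2290 km/s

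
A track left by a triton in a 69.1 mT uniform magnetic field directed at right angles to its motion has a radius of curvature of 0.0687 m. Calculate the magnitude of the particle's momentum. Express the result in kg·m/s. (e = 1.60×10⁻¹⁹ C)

p ≈ 7.60×10^-22 kg·m/s

Since qvB = mv²/r, the momentum p = mv = qBr.
p = (1×1.60×10^-19)(0.0691)(0.0687) = 7.60×10^-22 kg·m/s.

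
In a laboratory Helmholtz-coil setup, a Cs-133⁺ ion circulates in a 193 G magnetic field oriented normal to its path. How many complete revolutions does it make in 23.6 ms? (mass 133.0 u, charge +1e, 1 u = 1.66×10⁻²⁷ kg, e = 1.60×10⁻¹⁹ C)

T = 2πm/(qB) = 2π(2.2078×10^-25) / [(1×1.60×10^-19)(0.0193)] = 4.4922×10^-4 s.
N = t/T = 0.0236 / 4.4922×10^-4 ≈ 52.54, so 52 complete revolutions.

N = 52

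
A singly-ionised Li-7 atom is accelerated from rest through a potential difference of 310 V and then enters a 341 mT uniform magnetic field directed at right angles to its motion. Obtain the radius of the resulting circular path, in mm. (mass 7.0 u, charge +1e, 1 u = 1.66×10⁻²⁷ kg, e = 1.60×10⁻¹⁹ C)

r ≈ 19.7 mm

The kinetic energy gained is K = qV = (1×1.60×10^-19)(310) = 4.96×10^-17 J.
v = √(2K/m) = 9.24×10^4 m/s.
r = mv/(qB) = (1.16×10^-26)(9.24×10^4) / [(1×1.60×10^-19)(0.341)] = 0.0197 m.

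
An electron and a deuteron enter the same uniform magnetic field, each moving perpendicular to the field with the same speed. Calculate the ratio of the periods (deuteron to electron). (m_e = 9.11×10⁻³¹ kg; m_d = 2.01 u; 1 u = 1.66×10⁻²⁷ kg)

ratio ≈ 3660

T = 2πm/(qB) is independent of speed, so T₂/T₁ = (m₂/q₂)/(m₁/q₁).
T_{deuteron}/T_{electron} = (3.34×10^-27/1e) / (9.11×10^-31/1e) = 3660.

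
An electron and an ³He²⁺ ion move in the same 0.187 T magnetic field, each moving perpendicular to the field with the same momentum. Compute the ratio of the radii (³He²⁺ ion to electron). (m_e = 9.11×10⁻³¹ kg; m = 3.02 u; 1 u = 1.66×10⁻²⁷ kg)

r = p/(qB) ⇒ at equal p, r ∝ 1/q.
r_{³He²⁺ ion}/r_{electron} = 0.500.

ratio ≈ 0.500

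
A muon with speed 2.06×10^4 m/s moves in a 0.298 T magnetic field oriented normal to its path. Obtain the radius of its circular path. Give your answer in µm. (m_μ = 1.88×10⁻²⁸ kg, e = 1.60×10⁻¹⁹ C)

r ≈ 81.2 µm

The magnetic force provides the centripetal force: qvB = mv²/r, so r = mv/(qB).
r = (1.88×10^-28 kg)(2.06×10^4 m/s) / [(1×1.60×10^-19 C)(0.298 T)] = 8.12×10^-5 m.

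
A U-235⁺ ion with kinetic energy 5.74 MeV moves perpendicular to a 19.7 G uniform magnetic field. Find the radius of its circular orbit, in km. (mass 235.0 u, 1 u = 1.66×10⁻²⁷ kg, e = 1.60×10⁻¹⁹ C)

r ≈ 2.69 km

Convert the energy: K = 5.74 MeV = 9.18×10^-13 J.
v = √(2K/m) = √(2·9.18×10^-13/3.90×10^-25) = 2.17×10^6 m/s.
r = mv/(qB) = (3.90×10^-25)(2.17×10^6) / [(1×1.60×10^-19)(1.97×10^-3)] = 2690 m.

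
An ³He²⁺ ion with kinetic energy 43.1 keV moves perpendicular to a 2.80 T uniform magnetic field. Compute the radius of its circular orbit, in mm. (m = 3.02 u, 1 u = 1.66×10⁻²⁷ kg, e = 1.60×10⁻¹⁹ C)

Convert the energy: K = 43.1 keV = 6.90×10^-15 J.
v = √(2K/m) = √(2·6.90×10^-15/5.01×10^-27) = 1.66×10^6 m/s.
r = mv/(qB) = (5.01×10^-27)(1.66×10^6) / [(2×1.60×10^-19)(2.80)] = 9.28×10^-3 m.

r ≈ 9.28 mm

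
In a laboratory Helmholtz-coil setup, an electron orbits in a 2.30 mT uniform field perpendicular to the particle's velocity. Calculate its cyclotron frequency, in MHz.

f ≈ 64.3 MHz

f = qB/(2πm) = (1×1.60×10^-19)(2.30×10^-3) / [2π(9.11×10^-31)] = 6.43×10^7 Hz.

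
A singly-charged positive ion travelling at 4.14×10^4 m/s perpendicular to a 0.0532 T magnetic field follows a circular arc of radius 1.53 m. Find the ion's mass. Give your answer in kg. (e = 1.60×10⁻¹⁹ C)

m ≈ 3.15×10^-25 kg

qvB = mv²/r ⇒ m = qBr/v.
m = (1×1.60×10^-19)(0.0532)(1.53) / (4.14×10^4) = 3.15×10^-25 kg.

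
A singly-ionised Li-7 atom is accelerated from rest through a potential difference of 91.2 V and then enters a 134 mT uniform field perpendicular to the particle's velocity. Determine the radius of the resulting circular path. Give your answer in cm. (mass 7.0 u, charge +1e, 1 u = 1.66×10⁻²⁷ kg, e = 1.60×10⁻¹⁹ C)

The kinetic energy gained is K = qV = (1×1.60×10^-19)(91.2) = 1.46×10^-17 J.
v = √(2K/m) = 5.01×10^4 m/s.
r = mv/(qB) = (1.16×10^-26)(5.01×10^4) / [(1×1.60×10^-19)(0.134)] = 0.0272 m.

r ≈ 2.72 cm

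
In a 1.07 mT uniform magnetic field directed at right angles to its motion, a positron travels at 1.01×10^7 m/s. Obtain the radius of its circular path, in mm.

The magnetic force provides the centripetal force: qvB = mv²/r, so r = mv/(qB).
r = (9.11×10^-31 kg)(1.01×10^7 m/s) / [(1×1.60×10^-19 C)(1.07×10^-3 T)] = 0.0537 m.

r ≈ 53.7 mm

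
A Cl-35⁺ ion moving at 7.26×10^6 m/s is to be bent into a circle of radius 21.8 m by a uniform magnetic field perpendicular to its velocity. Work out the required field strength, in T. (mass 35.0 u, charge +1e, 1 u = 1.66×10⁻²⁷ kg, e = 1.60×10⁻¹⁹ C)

B ≈ 0.121 T

qvB = mv²/r gives B = mv/(qr).
B = (5.81×10^-26)(7.26×10^6) / [(1×1.60×10^-19)(21.8)] = 0.121 T.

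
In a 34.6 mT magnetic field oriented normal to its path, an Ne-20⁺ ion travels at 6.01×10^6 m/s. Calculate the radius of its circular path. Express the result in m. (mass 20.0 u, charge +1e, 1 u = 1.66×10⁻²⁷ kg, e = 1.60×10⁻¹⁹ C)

The magnetic force provides the centripetal force: qvB = mv²/r, so r = mv/(qB).
r = (3.32×10^-26 kg)(6.01×10^6 m/s) / [(1×1.60×10^-19 C)(0.0346 T)] = 36.0 m.

r ≈ 36.0 m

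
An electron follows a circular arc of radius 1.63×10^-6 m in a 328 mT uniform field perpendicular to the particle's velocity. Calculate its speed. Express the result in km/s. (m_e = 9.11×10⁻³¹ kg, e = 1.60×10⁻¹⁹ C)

v ≈ 93.9 km/s

From qvB = mv²/r, v = qBr/m.
v = (1×1.60×10^-19)(0.328)(1.63×10^-6) / (9.11×10^-31) = 9.39×10^4 m/s.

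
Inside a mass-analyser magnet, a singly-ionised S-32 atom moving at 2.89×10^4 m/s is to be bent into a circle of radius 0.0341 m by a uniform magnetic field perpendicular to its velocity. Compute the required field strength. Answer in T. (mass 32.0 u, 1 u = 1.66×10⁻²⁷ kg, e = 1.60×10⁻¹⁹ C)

B ≈ 0.281 T

qvB = mv²/r gives B = mv/(qr).
B = (5.31×10^-26)(2.89×10^4) / [(1×1.60×10^-19)(0.0341)] = 0.281 T.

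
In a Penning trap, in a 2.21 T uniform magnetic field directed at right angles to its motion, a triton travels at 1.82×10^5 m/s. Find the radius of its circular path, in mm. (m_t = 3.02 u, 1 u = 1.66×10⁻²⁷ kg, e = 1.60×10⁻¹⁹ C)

r ≈ 2.58 mm

The magnetic force provides the centripetal force: qvB = mv²/r, so r = mv/(qB).
r = (5.01×10^-27 kg)(1.82×10^5 m/s) / [(1×1.60×10^-19 C)(2.21 T)] = 2.58×10^-3 m.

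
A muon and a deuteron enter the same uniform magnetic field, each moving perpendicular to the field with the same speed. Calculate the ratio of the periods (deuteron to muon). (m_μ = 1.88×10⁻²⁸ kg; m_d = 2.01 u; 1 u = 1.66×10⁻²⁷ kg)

ratio ≈ 17.7

T = 2πm/(qB) is independent of speed, so T₂/T₁ = (m₂/q₂)/(m₁/q₁).
T_{deuteron}/T_{muon} = (3.34×10^-27/1e) / (1.88×10^-28/1e) = 17.7.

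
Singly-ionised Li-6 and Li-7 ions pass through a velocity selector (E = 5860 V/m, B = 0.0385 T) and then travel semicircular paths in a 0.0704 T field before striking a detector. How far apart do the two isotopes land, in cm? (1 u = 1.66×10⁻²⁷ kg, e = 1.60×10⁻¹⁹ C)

Both emerge at v = E/B₁ = 1.52×10^5 m/s.
r = mv/(qB₂), so r₁ = 0.1346 m and r₂ = 0.1570 m, giving Δr = 0.0224 m.
After a semicircle each ion lands a diameter 2r from the entry slit, so the separation is 2Δr = 0.0449 m.

Δd ≈ 4.49 cm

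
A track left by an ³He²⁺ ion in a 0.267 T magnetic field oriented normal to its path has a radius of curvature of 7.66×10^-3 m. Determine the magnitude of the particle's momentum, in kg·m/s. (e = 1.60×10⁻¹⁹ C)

p ≈ 6.54×10^-22 kg·m/s

Since qvB = mv²/r, the momentum p = mv = qBr.
p = (2×1.60×10^-19)(0.267)(7.66×10^-3) = 6.54×10^-22 kg·m/s.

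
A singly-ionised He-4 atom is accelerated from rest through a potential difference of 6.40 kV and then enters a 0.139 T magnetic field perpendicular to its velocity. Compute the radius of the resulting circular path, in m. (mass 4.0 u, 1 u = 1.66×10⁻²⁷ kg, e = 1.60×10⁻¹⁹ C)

The kinetic energy gained is K = qV = (1×1.60×10^-19)(6400) = 1.02×10^-15 J.
v = √(2K/m) = 5.55×10^5 m/s.
r = mv/(qB) = (6.64×10^-27)(5.55×10^5) / [(1×1.60×10^-19)(0.139)] = 0.166 m.

r ≈ 0.166 m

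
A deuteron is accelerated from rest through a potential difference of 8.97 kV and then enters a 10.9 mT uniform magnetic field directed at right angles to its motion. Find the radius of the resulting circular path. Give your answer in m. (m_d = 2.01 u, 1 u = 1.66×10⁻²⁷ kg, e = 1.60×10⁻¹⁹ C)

r ≈ 1.77 m

The kinetic energy gained is K = qV = (1×1.60×10^-19)(8970) = 1.44×10^-15 J.
v = √(2K/m) = 9.28×10^5 m/s.
r = mv/(qB) = (3.34×10^-27)(9.28×10^5) / [(1×1.60×10^-19)(0.0109)] = 1.77 m.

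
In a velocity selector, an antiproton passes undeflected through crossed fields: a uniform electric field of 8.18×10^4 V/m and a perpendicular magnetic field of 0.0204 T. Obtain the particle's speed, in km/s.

For zero net force, qE = qvB, so v = E/B.
v = (8.18×10^4) / (0.0204) = 4.01×10^6 m/s.

v ≈ 4010 km/s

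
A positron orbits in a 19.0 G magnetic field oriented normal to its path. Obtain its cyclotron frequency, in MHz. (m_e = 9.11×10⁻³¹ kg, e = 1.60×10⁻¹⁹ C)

f = qB/(2πm) = (1×1.60×10^-19)(1.90×10^-3) / [2π(9.11×10^-31)] = 5.31×10^7 Hz.

f ≈ 53.1 MHz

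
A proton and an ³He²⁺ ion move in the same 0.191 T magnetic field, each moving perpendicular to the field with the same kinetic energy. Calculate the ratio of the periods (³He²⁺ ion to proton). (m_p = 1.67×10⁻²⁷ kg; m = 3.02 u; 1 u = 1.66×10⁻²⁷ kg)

T = 2πm/(qB) is independent of speed, so T₂/T₁ = (m₂/q₂)/(m₁/q₁).
T_{³He²⁺ ion}/T_{proton} = (5.01×10^-27/2e) / (1.67×10^-27/1e) = 1.50.

ratio ≈ 1.50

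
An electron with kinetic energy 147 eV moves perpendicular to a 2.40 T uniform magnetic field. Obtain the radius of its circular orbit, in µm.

Convert the energy: K = 147 eV = 2.35×10^-17 J.
v = √(2K/m) = √(2·2.35×10^-17/9.11×10^-31) = 7.19×10^6 m/s.
r = mv/(qB) = (9.11×10^-31)(7.19×10^6) / [(1×1.60×10^-19)(2.40)] = 1.70×10^-5 m.

r ≈ 17.0 µm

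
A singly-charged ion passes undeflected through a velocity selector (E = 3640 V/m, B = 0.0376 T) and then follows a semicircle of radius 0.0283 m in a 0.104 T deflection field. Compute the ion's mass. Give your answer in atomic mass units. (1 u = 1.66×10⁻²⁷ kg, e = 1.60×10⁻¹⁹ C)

m ≈ 2.93 u

v = E/B₁ = 9.68×10^4 m/s.
From r = mv/(qB₂), m = qB₂r/v = (1×1.60×10^-19)(0.104)(0.0283) / (9.68×10^4) = 4.86×10^-27 kg.
In atomic mass units: m = 4.86×10^-27 / 1.66×10^-27 = 2.93 u.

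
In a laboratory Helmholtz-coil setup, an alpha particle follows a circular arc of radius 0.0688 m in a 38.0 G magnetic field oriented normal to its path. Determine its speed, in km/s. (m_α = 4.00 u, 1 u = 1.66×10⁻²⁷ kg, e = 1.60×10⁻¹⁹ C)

From qvB = mv²/r, v = qBr/m.
v = (2×1.60×10^-19)(3.80×10^-3)(0.0688) / (6.64×10^-27) = 1.26×10^4 m/s.

v ≈ 12.6 km/s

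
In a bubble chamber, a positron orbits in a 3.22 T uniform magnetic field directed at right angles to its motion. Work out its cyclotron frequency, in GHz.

f = qB/(2πm) = (1×1.60×10^-19)(3.22) / [2π(9.11×10^-31)] = 9.00×10^10 Hz.

f ≈ 90.0 GHz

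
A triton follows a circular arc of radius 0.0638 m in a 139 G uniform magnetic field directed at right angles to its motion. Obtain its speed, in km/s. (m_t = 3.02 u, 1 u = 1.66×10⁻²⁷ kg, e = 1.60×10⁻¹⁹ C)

v ≈ 28.3 km/s

From qvB = mv²/r, v = qBr/m.
v = (1×1.60×10^-19)(0.0139)(0.0638) / (5.01×10^-27) = 2.83×10^4 m/s.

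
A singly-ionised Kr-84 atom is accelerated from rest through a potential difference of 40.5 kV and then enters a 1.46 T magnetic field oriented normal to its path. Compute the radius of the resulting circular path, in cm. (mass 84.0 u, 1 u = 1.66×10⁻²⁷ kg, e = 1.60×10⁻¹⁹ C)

The kinetic energy gained is K = qV = (1×1.60×10^-19)(4.05×10^4) = 6.48×10^-15 J.
v = √(2K/m) = 3.05×10^5 m/s.
r = mv/(qB) = (1.39×10^-25)(3.05×10^5) / [(1×1.60×10^-19)(1.46)] = 0.182 m.

r ≈ 18.2 cm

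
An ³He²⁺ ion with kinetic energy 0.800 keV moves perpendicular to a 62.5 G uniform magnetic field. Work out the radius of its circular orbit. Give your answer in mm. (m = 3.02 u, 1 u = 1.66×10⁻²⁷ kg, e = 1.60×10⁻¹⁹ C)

r ≈ 566 mm

Convert the energy: K = 0.800 keV = 1.28×10^-16 J.
v = √(2K/m) = √(2·1.28×10^-16/5.01×10^-27) = 2.26×10^5 m/s.
r = mv/(qB) = (5.01×10^-27)(2.26×10^5) / [(2×1.60×10^-19)(6.25×10^-3)] = 0.566 m.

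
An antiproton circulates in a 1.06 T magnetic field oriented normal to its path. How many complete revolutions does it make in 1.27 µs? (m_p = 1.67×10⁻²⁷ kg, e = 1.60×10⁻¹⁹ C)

N = 20

T = 2πm/(qB) = 2π(1.67×10^-27) / [(1×1.60×10^-19)(1.06)] = 6.1869×10^-8 s.
N = t/T = 1.27×10^-6 / 6.1869×10^-8 ≈ 20.53, so 20 complete revolutions.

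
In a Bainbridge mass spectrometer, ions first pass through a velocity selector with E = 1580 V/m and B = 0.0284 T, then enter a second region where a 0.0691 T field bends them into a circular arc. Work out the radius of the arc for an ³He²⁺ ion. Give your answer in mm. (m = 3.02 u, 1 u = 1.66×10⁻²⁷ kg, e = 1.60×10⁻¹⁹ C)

The selector passes v = E/B = 1580/0.0284 = 5.56×10^4 m/s.
In the deflection region, r = mv/(qB₂) = (5.01×10^-27)(5.56×10^4) / [(2×1.60×10^-19)(0.0691)] = 0.0126 m.

r ≈ 12.6 mm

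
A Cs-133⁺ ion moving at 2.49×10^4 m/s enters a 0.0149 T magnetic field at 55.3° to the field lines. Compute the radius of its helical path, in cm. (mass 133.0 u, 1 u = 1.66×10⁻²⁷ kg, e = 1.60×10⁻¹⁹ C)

Only the perpendicular component v⊥ = v sin55.3° = 2.05×10^4 m/s is bent by the field.
r = m v⊥ /(qB) = (2.21×10^-25)(2.05×10^4) / [(1×1.60×10^-19)(0.0149)] = 1.90 m.

r ≈ 190 cm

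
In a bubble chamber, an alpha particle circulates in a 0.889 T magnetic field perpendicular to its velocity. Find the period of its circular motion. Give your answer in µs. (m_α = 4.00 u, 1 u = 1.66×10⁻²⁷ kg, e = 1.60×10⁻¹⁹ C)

T ≈ 0.147 µs

The cyclotron period is independent of speed: T = 2πm/(qB).
T = 2π(6.64×10^-27) / [(2×1.60×10^-19)(0.889)] = 1.47×10^-7 s.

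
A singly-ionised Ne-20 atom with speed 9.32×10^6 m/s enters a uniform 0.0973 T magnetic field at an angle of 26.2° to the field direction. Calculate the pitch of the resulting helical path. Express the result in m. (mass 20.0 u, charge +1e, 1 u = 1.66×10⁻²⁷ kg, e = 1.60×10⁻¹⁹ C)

The velocity component along B is v∥ = v cos26.2° = 8.36×10^6 m/s.
The cyclotron period T = 2πm/(qB) = 1.34×10^-5 s is set by m, q, B alone.
Pitch = v∥·T = (8.36×10^6)(1.34×10^-5) = 112 m.

pitch ≈ 112 m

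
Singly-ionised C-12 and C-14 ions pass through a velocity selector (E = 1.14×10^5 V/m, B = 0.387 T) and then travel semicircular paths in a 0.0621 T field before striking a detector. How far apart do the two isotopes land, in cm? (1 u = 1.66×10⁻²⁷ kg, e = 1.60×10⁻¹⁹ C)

Both emerge at v = E/B₁ = 2.95×10^5 m/s.
r = mv/(qB₂), so r₁ = 0.5906 m and r₂ = 0.6890 m, giving Δr = 0.0984 m.
After a semicircle each ion lands a diameter 2r from the entry slit, so the separation is 2Δr = 0.197 m.

Δd ≈ 19.7 cm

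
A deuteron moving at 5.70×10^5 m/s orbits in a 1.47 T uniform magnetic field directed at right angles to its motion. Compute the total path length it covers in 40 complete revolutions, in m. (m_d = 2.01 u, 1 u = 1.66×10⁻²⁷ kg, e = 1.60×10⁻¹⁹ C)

r = mv/(qB) = 8.09×10^-3 m, so one revolution covers 2πr = 0.0508 m.
In 40 revolutions: L = 40·2πr = 2.03 m.

L ≈ 2.03 m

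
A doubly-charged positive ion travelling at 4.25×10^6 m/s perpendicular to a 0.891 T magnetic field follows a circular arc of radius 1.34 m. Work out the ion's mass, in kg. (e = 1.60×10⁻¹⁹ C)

m ≈ 8.99×10^-26 kg

qvB = mv²/r ⇒ m = qBr/v.
m = (2×1.60×10^-19)(0.891)(1.34) / (4.25×10^6) = 8.99×10^-26 kg.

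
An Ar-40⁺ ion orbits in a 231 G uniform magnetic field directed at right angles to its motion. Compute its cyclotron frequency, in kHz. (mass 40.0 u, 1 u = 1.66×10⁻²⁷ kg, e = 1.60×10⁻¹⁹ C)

f = qB/(2πm) = (1×1.60×10^-19)(0.0231) / [2π(6.64×10^-26)] = 8860 Hz.

f ≈ 8.86 kHz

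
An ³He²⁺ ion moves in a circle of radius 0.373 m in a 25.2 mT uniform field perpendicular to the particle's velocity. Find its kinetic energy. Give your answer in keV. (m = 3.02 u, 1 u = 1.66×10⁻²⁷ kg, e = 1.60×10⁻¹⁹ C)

v = qBr/m = (2×1.60×10^-19)(0.0252)(0.373) / (5.01×10^-27) = 6.00×10^5 m/s.
K = ½mv² = 0.5·(5.01×10^-27)·(6.00×10^5)² = 9.02×10^-16 J = 5.64 keV.

K ≈ 5.64 keV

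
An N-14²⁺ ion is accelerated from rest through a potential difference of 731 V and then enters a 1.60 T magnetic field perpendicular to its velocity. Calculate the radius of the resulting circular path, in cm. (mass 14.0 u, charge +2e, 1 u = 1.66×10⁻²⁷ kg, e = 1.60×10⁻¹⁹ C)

r ≈ 0.644 cm

The kinetic energy gained is K = qV = (2×1.60×10^-19)(731) = 2.34×10^-16 J.
v = √(2K/m) = 1.42×10^5 m/s.
r = mv/(qB) = (2.32×10^-26)(1.42×10^5) / [(2×1.60×10^-19)(1.60)] = 6.44×10^-3 m.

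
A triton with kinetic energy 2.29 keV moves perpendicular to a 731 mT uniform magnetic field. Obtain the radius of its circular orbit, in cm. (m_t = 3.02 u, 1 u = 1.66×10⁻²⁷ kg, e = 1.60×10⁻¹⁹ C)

Convert the energy: K = 2.29 keV = 3.66×10^-16 J.
v = √(2K/m) = √(2·3.66×10^-16/5.01×10^-27) = 3.82×10^5 m/s.
r = mv/(qB) = (5.01×10^-27)(3.82×10^5) / [(1×1.60×10^-19)(0.731)] = 0.0164 m.

r ≈ 1.64 cm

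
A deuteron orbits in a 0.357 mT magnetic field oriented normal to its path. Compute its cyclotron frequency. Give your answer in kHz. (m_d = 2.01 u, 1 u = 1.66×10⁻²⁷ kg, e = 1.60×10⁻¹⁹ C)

f ≈ 2.72 kHz

f = qB/(2πm) = (1×1.60×10^-19)(3.57×10^-4) / [2π(3.34×10^-27)] = 2720 Hz.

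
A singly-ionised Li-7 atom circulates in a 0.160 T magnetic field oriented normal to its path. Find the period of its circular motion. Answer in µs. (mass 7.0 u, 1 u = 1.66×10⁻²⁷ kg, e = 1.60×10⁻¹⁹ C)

The cyclotron period is independent of speed: T = 2πm/(qB).
T = 2π(1.16×10^-26) / [(1×1.60×10^-19)(0.160)] = 2.85×10^-6 s.

T ≈ 2.85 µs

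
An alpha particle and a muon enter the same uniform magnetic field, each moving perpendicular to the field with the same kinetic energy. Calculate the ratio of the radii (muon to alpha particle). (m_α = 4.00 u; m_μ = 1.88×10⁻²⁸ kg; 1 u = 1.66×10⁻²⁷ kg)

r = √(2mK)/(qB) ⇒ at equal K, r ∝ √m/q.
r_{muon}/r_{alpha particle} = 0.337.

ratio ≈ 0.337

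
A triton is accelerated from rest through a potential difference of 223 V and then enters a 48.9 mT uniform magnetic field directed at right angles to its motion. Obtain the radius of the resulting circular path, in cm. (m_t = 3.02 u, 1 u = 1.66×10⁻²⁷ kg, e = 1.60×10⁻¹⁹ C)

r ≈ 7.64 cm

The kinetic energy gained is K = qV = (1×1.60×10^-19)(223) = 3.57×10^-17 J.
v = √(2K/m) = 1.19×10^5 m/s.
r = mv/(qB) = (5.01×10^-27)(1.19×10^5) / [(1×1.60×10^-19)(0.0489)] = 0.0764 m.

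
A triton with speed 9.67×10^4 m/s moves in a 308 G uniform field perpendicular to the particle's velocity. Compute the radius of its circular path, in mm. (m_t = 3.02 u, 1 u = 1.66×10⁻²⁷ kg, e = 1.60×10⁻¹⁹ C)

r ≈ 98.4 mm

The magnetic force provides the centripetal force: qvB = mv²/r, so r = mv/(qB).
r = (5.01×10^-27 kg)(9.67×10^4 m/s) / [(1×1.60×10^-19 C)(0.0308 T)] = 0.0984 m.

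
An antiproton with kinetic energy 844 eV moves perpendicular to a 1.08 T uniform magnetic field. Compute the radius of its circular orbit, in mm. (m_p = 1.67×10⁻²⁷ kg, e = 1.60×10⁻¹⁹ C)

Convert the energy: K = 844 eV = 1.35×10^-16 J.
v = √(2K/m) = √(2·1.35×10^-16/1.67×10^-27) = 4.02×10^5 m/s.
r = mv/(qB) = (1.67×10^-27)(4.02×10^5) / [(1×1.60×10^-19)(1.08)] = 3.89×10^-3 m.

r ≈ 3.89 mm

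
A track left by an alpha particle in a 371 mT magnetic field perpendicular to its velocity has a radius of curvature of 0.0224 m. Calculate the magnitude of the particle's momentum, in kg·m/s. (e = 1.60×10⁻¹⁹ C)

Since qvB = mv²/r, the momentum p = mv = qBr.
p = (2×1.60×10^-19)(0.371)(0.0224) = 2.66×10^-21 kg·m/s.

p ≈ 2.66×10^-21 kg·m/s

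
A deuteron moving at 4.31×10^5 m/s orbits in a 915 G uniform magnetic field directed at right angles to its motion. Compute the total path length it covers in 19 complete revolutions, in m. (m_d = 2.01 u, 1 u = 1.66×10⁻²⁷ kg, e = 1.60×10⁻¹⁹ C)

r = mv/(qB) = 0.0982 m, so one revolution covers 2πr = 0.617 m.
In 19 revolutions: L = 19·2πr = 11.7 m.

L ≈ 11.7 m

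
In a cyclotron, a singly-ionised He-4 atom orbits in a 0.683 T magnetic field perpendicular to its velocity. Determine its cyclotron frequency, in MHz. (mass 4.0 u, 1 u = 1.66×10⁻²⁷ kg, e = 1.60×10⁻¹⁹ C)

f ≈ 2.62 MHz

f = qB/(2πm) = (1×1.60×10^-19)(0.683) / [2π(6.64×10^-27)] = 2.62×10^6 Hz.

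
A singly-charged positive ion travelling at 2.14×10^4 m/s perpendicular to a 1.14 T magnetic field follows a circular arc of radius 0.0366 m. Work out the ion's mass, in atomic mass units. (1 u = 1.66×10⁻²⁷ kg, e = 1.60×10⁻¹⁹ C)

qvB = mv²/r ⇒ m = qBr/v.
m = (1×1.60×10^-19)(1.14)(0.0366) / (2.14×10^4) = 3.12×10^-25 kg = 188 u.

m ≈ 188 u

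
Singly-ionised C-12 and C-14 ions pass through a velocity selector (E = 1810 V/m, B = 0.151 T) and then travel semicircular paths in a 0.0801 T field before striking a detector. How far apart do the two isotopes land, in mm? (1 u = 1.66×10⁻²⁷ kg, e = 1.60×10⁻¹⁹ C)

Both emerge at v = E/B₁ = 1.20×10^4 m/s.
r = mv/(qB₂), so r₁ = 0.01863 m and r₂ = 0.02174 m, giving Δr = 3.11×10^-3 m.
After a semicircle each ion lands a diameter 2r from the entry slit, so the separation is 2Δr = 6.21×10^-3 m.

Δd ≈ 6.21 mm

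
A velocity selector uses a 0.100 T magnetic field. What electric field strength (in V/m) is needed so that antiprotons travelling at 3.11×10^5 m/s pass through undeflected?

E ≈ 3.11×10^4 V/m

qE = qvB ⇒ E = vB = (3.11×10^5)(0.100) = 3.11×10^4 V/m.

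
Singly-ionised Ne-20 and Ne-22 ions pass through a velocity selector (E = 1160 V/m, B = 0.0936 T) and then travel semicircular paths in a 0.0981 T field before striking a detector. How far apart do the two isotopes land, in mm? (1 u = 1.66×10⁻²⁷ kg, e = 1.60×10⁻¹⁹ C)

Both emerge at v = E/B₁ = 1.24×10^4 m/s.
r = mv/(qB₂), so r₁ = 0.02621 m and r₂ = 0.02884 m, giving Δr = 2.62×10^-3 m.
After a semicircle each ion lands a diameter 2r from the entry slit, so the separation is 2Δr = 5.24×10^-3 m.

Δd ≈ 5.24 mm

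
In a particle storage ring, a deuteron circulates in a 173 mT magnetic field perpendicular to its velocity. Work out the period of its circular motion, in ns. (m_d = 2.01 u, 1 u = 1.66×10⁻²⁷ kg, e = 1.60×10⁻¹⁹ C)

The cyclotron period is independent of speed: T = 2πm/(qB).
T = 2π(3.34×10^-27) / [(1×1.60×10^-19)(0.173)] = 7.57×10^-7 s.

T ≈ 757 ns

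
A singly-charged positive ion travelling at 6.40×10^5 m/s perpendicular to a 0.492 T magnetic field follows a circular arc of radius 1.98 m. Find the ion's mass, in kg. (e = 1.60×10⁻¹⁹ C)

qvB = mv²/r ⇒ m = qBr/v.
m = (1×1.60×10^-19)(0.492)(1.98) / (6.40×10^5) = 2.44×10^-25 kg.

m ≈ 2.44×10^-25 kg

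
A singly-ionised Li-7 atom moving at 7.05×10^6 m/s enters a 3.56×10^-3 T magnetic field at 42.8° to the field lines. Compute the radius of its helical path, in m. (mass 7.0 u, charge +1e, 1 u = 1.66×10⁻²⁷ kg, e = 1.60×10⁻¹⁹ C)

r ≈ 97.7 m

Only the perpendicular component v⊥ = v sin42.8° = 4.79×10^6 m/s is bent by the field.
r = m v⊥ /(qB) = (1.16×10^-26)(4.79×10^6) / [(1×1.60×10^-19)(3.56×10^-3)] = 97.7 m.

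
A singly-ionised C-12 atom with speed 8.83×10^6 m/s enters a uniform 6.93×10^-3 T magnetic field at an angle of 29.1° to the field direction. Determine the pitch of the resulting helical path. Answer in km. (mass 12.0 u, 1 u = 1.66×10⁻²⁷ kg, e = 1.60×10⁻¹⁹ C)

The velocity component along B is v∥ = v cos29.1° = 7.72×10^6 m/s.
The cyclotron period T = 2πm/(qB) = 1.13×10^-4 s is set by m, q, B alone.
Pitch = v∥·T = (7.72×10^6)(1.13×10^-4) = 871 m.

pitch ≈ 0.871 km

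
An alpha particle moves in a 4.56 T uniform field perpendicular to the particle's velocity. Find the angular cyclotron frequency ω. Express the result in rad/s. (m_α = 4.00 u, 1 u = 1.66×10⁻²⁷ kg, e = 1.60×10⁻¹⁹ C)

ω ≈ 2.20×10^8 rad/s

ω = qB/m = (2×1.60×10^-19)(4.56) / (6.64×10^-27) = 2.20×10^8 rad/s.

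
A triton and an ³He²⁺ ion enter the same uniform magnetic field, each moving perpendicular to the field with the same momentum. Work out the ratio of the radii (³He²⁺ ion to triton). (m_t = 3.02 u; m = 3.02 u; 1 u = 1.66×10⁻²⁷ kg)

r = p/(qB) ⇒ at equal p, r ∝ 1/q.
r_{³He²⁺ ion}/r_{triton} = 0.500.

ratio ≈ 0.500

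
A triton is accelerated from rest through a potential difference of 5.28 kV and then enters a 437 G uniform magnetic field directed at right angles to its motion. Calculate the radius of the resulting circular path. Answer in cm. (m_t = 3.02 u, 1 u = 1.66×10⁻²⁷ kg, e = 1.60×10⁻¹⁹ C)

The kinetic energy gained is K = qV = (1×1.60×10^-19)(5280) = 8.45×10^-16 J.
v = √(2K/m) = 5.81×10^5 m/s.
r = mv/(qB) = (5.01×10^-27)(5.81×10^5) / [(1×1.60×10^-19)(0.0437)] = 0.416 m.

r ≈ 41.6 cm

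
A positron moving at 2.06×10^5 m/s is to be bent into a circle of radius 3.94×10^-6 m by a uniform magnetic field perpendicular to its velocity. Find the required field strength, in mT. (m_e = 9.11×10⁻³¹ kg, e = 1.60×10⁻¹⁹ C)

qvB = mv²/r gives B = mv/(qr).
B = (9.11×10^-31)(2.06×10^5) / [(1×1.60×10^-19)(3.94×10^-6)] = 0.298 T.

B ≈ 298 mT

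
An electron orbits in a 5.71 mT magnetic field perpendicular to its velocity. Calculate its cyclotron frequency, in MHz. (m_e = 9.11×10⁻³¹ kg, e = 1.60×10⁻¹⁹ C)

f ≈ 160 MHz

f = qB/(2πm) = (1×1.60×10^-19)(5.71×10^-3) / [2π(9.11×10^-31)] = 1.60×10^8 Hz.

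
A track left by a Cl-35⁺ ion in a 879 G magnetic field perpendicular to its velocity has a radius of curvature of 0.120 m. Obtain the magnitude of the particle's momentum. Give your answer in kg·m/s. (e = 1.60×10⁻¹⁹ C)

p ≈ 1.69×10^-21 kg·m/s

Since qvB = mv²/r, the momentum p = mv = qBr.
p = (1×1.60×10^-19)(0.0879)(0.120) = 1.69×10^-21 kg·m/s.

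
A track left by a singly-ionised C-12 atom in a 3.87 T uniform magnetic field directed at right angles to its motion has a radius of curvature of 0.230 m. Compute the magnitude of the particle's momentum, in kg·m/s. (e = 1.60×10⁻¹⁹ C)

p ≈ 1.42×10^-19 kg·m/s

Since qvB = mv²/r, the momentum p = mv = qBr.
p = (1×1.60×10^-19)(3.87)(0.230) = 1.42×10^-19 kg·m/s.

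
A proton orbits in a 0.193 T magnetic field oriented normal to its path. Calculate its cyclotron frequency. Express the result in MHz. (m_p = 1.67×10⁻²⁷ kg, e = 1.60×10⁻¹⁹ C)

f = qB/(2πm) = (1×1.60×10^-19)(0.193) / [2π(1.67×10^-27)] = 2.94×10^6 Hz.

f ≈ 2.94 MHz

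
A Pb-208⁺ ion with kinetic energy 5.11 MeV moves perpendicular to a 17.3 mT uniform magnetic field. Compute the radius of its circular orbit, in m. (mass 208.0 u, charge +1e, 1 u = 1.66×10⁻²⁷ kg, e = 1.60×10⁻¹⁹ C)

Convert the energy: K = 5.11 MeV = 8.18×10^-13 J.
v = √(2K/m) = √(2·8.18×10^-13/3.45×10^-25) = 2.18×10^6 m/s.
r = mv/(qB) = (3.45×10^-25)(2.18×10^6) / [(1×1.60×10^-19)(0.0173)] = 271 m.

r ≈ 271 m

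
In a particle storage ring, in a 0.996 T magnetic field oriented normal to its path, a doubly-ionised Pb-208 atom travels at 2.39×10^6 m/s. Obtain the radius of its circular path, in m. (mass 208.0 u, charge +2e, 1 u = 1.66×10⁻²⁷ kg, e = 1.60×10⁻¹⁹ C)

The magnetic force provides the centripetal force: qvB = mv²/r, so r = mv/(qB).
r = (3.45×10^-25 kg)(2.39×10^6 m/s) / [(2×1.60×10^-19 C)(0.996 T)] = 2.59 m.

r ≈ 2.59 m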